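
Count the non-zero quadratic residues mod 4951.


For prime p, the number of non-zero quadratic residues is (p-1)/2.
= (4951-1)/2
= 2475

2475


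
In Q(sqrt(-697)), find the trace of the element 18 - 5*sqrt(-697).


Tr(a + b*sqrt(d)) = (a + b*sqrt(d)) + (a - b*sqrt(d)) = 2a
= 2 * (18)
= 36

36


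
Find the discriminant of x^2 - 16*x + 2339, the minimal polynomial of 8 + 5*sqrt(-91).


The element 8 + 5*sqrt(-91) has minimal polynomial:
x^2 - 16*x + 2339
Discriminant = (-16)^2 - 4*(2339)
= 256 - 9356
= -9100

-9100


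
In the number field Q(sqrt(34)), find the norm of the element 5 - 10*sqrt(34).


N(a + b*sqrt(d)) = a^2 - d*b^2
= (5)^2 - (34)*(-10)^2
= 25 - 3400
= -3375

-3375


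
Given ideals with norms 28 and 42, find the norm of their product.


N(IJ) = N(I) * N(J)
= 28 * 42
= 1176

1176


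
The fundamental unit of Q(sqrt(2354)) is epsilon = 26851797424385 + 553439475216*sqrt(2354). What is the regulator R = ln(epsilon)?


epsilon = 26851797424385 + 553439475216*sqrt(2354)
= 5.3704e+13
R = ln(5.3704e+13)
= 31.6145

31.6145


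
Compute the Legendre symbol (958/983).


p = 983 is prime, so compute (958/983) with the reciprocity algorithm (Jacobi-symbol steps: pull out 2s via (2/n), flip via reciprocity, reduce):
  pull out 2: (2/983) = +1  (since 983 mod 8 = 7)
  reciprocity: (479/983) -> -(983/479)
  reduce: (25/479)
  reciprocity: (25/479) -> +(479/25)
  reduce: (4/25)
  pull out 2: (2/25) = +1  (since 25 mod 8 = 1)
  pull out 2: (2/25) = +1  (since 25 mod 8 = 1)
  (1/25) = 1
Product of signs = -1
(958/983) = -1

-1


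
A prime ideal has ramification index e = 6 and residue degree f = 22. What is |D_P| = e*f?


|D_P| = e * f
= 6 * 22
= 132

132


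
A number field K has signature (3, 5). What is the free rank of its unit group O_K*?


By Dirichlet's unit theorem:
rank = r1 + r2 - 1
= 3 + 5 - 1
= 7

7


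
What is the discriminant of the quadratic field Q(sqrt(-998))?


For K = Q(sqrt(d)) with d squarefree: disc(K) = d if d = 1 mod 4, and disc(K) = 4d if d = 2 or 3 mod 4.
Here d = -998, and d mod 4 = 2.
d = 2 mod 4, not 1 (O_K = Z[sqrt(d)]), so disc(K) = 4d = 4 * (-998) = -3992

-3992


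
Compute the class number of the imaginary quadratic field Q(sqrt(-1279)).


K = Q(sqrt(-1279)). d mod 4 = 1, so D = disc(K) = d = -1279
h(K) equals the number of primitive reduced positive-definite forms (a, b, c) = a*x^2 + b*x*y + c*y^2 with b^2 - 4ac = D,
where reduced means |b| <= a <= c, with b >= 0 whenever |b| = a or a = c, and primitive means gcd(a, b, c) = 1.
Reduced forces 3a^2 <= |D| = 1279, so 1 <= a <= 20; b must have the parity of D, and c = (b^2 - D)/(4a) must be an integer >= a.
Enumerate a = 1..20, b in [-a, a]:
  a=1: (1, 1, 320)  [1]
  a=2: (2, -1, 160), (2, 1, 160)  [2]
  a=3: none
  a=4: (4, -1, 80), (4, 1, 80)  [2]
  a=5: (5, -1, 64), (5, 1, 64)  [2]
  a=6: none
  a=7: (7, -3, 46), (7, 3, 46)  [2]
  a=8: (8, -1, 40), (8, 1, 40)  [2]
  a=9: none
  a=10: (10, -9, 34), (10, -1, 32), (10, 1, 32), (10, 9, 34)  [4]
  a=11..13: none
  a=14: (14, -11, 25), (14, -3, 23), (14, 3, 23), (14, 11, 25)  [4]
  a=15: none
  a=16: (16, -1, 20), (16, 1, 20)  [2]
  a=17: (17, -9, 20), (17, 9, 20)  [2]
  a=18..20: none
Total reduced forms: 1 + 2 + 2 + 2 + 2 + 2 + 4 + 4 + 2 + 2 = 23
h = 23

23


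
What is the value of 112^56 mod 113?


p = 113 is prime and the exponent is (p-1)/2 = 56, so by Euler's criterion 112^56 = (112/113) = +1 or -1 mod 113.
Compute by square-and-multiply:
  56 = 32 + 16 + 8 (binary 111000)
  Repeated squaring mod 113: 112^1 = 112, 112^2 = 1, 112^4 = 1, 112^8 = 1, 112^16 = 1, 112^32 = 1
  112^56 = 112^32 * 112^16 * 112^8 = 1 * 1 * 1 mod 113
    1 * 1 = 1 = 1 mod 113
    1 * 1 = 1 = 1 mod 113
  112^56 = 1 mod 113
Result 1: 112 is a quadratic residue mod 113.
112^56 mod 113 = 1

1


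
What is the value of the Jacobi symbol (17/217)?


Compute (17/217) via quadratic reciprocity:
  reciprocity: (17/217) -> +(217/17)
  reduce: (13/17)
  reciprocity: (13/17) -> +(17/13)
  reduce: (4/13)
  pull out 2: (2/13) = -1  (since 13 mod 8 = 5)
  pull out 2: (2/13) = -1  (since 13 mod 8 = 5)
  (1/13) = 1
Product of signs = 1

1


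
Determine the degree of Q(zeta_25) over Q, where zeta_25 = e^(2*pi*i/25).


The degree equals Euler's totient phi(25).
25 = 5^2
phi(25) = 20

20


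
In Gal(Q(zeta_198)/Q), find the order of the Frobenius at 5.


The Frobenius at p in Gal(Q(zeta_n)/Q) = (Z/nZ)* is the class of p, so its order is ord_198(5), the smallest k >= 1 with 5^k = 1 mod 198.
n = 198 = 2 * 3^2 * 11, phi(198) = 60; the order divides phi(n).
Divisors of 60: 1, 2, 3, 4, 5, 6, 10, 12, 15, 20, 30, 60
Repeated squaring mod 198: 5^1 = 5, 5^2 = 25, 5^4 = 31, 5^8 = 169, 5^16 = 49, 5^32 = 25
Test divisors in increasing order:
  k=1: 5^1 = 5 mod 198
  k=2: 5^2 = 25 mod 198
  k=3: 5^3 = 25 * 5 = 125 mod 198
  k=4: 5^4 = 31 mod 198
  k=5: 5^5 = 31 * 5 = 155 mod 198
  k=6: 5^6 = 31 * 25 = 181 mod 198
  k=10: 5^10 = 169 * 25 = 67 mod 198
  k=12: 5^12 = 169 * 31 = 91 mod 198
  k=15: 5^15 = 169 * 31 * 25 * 5 = 89 mod 198
  k=20: 5^20 = 49 * 31 = 133 mod 198
  k=30: 5^30 = 49 * 169 * 31 * 25 = 1 mod 198  <- first divisor giving 1
Order = 30

30


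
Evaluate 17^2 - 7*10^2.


x^2 - d*y^2
= 17^2 - 7*10^2
= 289 - 700
= -411

-411


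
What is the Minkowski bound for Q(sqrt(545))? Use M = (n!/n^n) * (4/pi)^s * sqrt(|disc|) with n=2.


d = 545, d mod 4 = 1, so disc(K) = d = 545; |disc(K)| = 545
Real quadratic field, so n = 2, s = r2 = 0, r1 = 2
M = (n!/n^n) * (4/pi)^s * sqrt(|disc(K)|) = (2!/2^2) * (4/pi)^0 * sqrt(545)
= 0.5 * 1.000000 * 23.345235
= 11.6726

11.6726


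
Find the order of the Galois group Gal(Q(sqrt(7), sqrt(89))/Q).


The 2 square roots of distinct primes are multiplicatively independent over Q,
so [K:Q] = 2^2 and Gal(K/Q) is isomorphic to (Z/2Z)^2.
|Gal| = 2^2 = 4

4


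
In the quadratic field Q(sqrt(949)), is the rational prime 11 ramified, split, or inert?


K = Q(sqrt(949)). Since d mod 4 = 1, disc(K) = 949.
Check p | disc: 949 mod 11 = 3.
p does not divide disc. Compute Legendre symbol (d/p):
3^((11-1)/2) mod 11 = 1
(d/p) = 1, so p splits: (p) = P*P' with e=1, f=1, g=2.
Therefore p is split.

split


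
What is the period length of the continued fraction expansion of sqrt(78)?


Run the CF algorithm for sqrt(78).
a_0 = floor(sqrt(78)) = 8; set m_0=0, q_0=1.
Recurrence: m' = q*a - m,  q' = (d - m'^2)/q,  a' = floor((a_0 + m')/q').
  step 1: m=8, q=14, a=1
  step 2: m=6, q=3, a=4
  step 3: m=6, q=14, a=1
  step 4: m=8, q=1, a=16
a_4 = 2*a_0 = 16, so the period closes here.
sqrt(78) = [8; 1, 4, 1, 16]
Period length = 4

4


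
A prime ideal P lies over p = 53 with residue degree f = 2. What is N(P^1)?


N(P^a) = p^(a*f)
= 53^(1*2)
= 53^2
= 2809

2809


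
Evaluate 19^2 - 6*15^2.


x^2 - d*y^2
= 19^2 - 6*15^2
= 361 - 1350
= -989

-989


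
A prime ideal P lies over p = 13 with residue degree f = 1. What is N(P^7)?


N(P^a) = p^(a*f)
= 13^(7*1)
= 13^7
= 62748517

62748517


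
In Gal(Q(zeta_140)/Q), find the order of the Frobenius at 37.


The Frobenius at p in Gal(Q(zeta_n)/Q) = (Z/nZ)* is the class of p, so its order is ord_140(37), the smallest k >= 1 with 37^k = 1 mod 140.
n = 140 = 2^2 * 5 * 7, phi(140) = 48; the order divides phi(n).
Divisors of 48: 1, 2, 3, 4, 6, 8, 12, 16, 24, 48
Repeated squaring mod 140: 37^1 = 37, 37^2 = 109, 37^4 = 121, 37^8 = 81, 37^16 = 121, 37^32 = 81
Test divisors in increasing order:
  k=1: 37^1 = 37 mod 140
  k=2: 37^2 = 109 mod 140
  k=3: 37^3 = 109 * 37 = 113 mod 140
  k=4: 37^4 = 121 mod 140
  k=6: 37^6 = 121 * 109 = 29 mod 140
  k=8: 37^8 = 81 mod 140
  k=12: 37^12 = 81 * 121 = 1 mod 140  <- first divisor giving 1
Order = 12

12


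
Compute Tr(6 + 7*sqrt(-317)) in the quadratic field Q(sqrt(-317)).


Tr(a + b*sqrt(d)) = (a + b*sqrt(d)) + (a - b*sqrt(d)) = 2a
= 2 * (6)
= 12

12


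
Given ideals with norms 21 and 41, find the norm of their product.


N(IJ) = N(I) * N(J)
= 21 * 41
= 861

861


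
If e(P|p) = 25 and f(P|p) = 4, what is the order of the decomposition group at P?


|D_P| = e * f
= 25 * 4
= 100

100


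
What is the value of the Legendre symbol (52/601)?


p = 601 is prime, so compute (52/601) with the reciprocity algorithm (Jacobi-symbol steps: pull out 2s via (2/n), flip via reciprocity, reduce):
  pull out 2: (2/601) = +1  (since 601 mod 8 = 1)
  pull out 2: (2/601) = +1  (since 601 mod 8 = 1)
  reciprocity: (13/601) -> +(601/13)
  reduce: (3/13)
  reciprocity: (3/13) -> +(13/3)
  reduce: (1/3)
  (1/3) = 1
Product of signs = 1
(52/601) = 1

1


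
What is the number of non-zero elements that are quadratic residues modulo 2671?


For prime p, the number of non-zero quadratic residues is (p-1)/2.
= (2671-1)/2
= 1335

1335


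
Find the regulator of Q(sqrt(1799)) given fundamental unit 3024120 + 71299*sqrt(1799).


epsilon = 3024120 + 71299*sqrt(1799)
= 6.0482e+06
R = ln(6.0482e+06)
= 15.6153

15.6153


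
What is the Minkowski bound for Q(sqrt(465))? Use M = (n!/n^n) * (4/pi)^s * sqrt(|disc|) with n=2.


d = 465, d mod 4 = 1, so disc(K) = d = 465; |disc(K)| = 465
Real quadratic field, so n = 2, s = r2 = 0, r1 = 2
M = (n!/n^n) * (4/pi)^s * sqrt(|disc(K)|) = (2!/2^2) * (4/pi)^0 * sqrt(465)
= 0.5 * 1.000000 * 21.563859
= 10.7819

10.7819


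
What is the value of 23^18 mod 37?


p = 37 is prime and the exponent is (p-1)/2 = 18, so by Euler's criterion 23^18 = (23/37) = +1 or -1 mod 37.
Compute by square-and-multiply:
  18 = 16 + 2 (binary 10010)
  Repeated squaring mod 37: 23^1 = 23, 23^2 = 11, 23^4 = 10, 23^8 = 26, 23^16 = 10
  23^18 = 23^16 * 23^2 = 10 * 11 mod 37
    10 * 11 = 110 = 36 mod 37
  23^18 = 36 mod 37
Result 36 = p - 1 = -1 mod 37: 23 is a quadratic non-residue mod 37. As a residue in [0, p-1] the value is 36.
23^18 mod 37 = 36

36


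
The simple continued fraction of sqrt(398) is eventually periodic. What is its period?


Run the CF algorithm for sqrt(398).
a_0 = floor(sqrt(398)) = 19; set m_0=0, q_0=1.
Recurrence: m' = q*a - m,  q' = (d - m'^2)/q,  a' = floor((a_0 + m')/q').
  step 1: m=19, q=37, a=1
  step 2: m=18, q=2, a=18
  step 3: m=18, q=37, a=1
  step 4: m=19, q=1, a=38
a_4 = 2*a_0 = 38, so the period closes here.
sqrt(398) = [19; 1, 18, 1, 38]
Period length = 4

4


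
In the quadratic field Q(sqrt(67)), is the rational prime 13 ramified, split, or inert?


K = Q(sqrt(67)). Since d mod 4 = 3, disc(K) = 268.
Check p | disc: 268 mod 13 = 8.
p does not divide disc. Compute Legendre symbol (d/p):
2^((13-1)/2) mod 13 = -1
(d/p) = -1, so p is inert: (p) stays prime with e=1, f=2, g=1.
Therefore p is inert.

inert


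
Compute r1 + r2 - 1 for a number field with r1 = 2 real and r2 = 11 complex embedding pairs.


By Dirichlet's unit theorem:
rank = r1 + r2 - 1
= 2 + 11 - 1
= 12

12


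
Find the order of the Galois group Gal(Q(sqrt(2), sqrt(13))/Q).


The 2 square roots of distinct primes are multiplicatively independent over Q,
so [K:Q] = 2^2 and Gal(K/Q) is isomorphic to (Z/2Z)^2.
|Gal| = 2^2 = 4

4


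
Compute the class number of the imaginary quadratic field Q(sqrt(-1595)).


K = Q(sqrt(-1595)). d mod 4 = 1, so D = disc(K) = d = -1595
h(K) equals the number of primitive reduced positive-definite forms (a, b, c) = a*x^2 + b*x*y + c*y^2 with b^2 - 4ac = D,
where reduced means |b| <= a <= c, with b >= 0 whenever |b| = a or a = c, and primitive means gcd(a, b, c) = 1.
Reduced forces 3a^2 <= |D| = 1595, so 1 <= a <= 23; b must have the parity of D, and c = (b^2 - D)/(4a) must be an integer >= a.
Enumerate a = 1..23, b in [-a, a]:
  a=1: (1, 1, 399)  [1]
  a=2: none
  a=3: (3, -1, 133), (3, 1, 133)  [2]
  a=4: none
  a=5: (5, 5, 81)  [1]
  a=6: none
  a=7: (7, -1, 57), (7, 1, 57)  [2]
  a=8: none
  a=9: (9, -5, 45), (9, 5, 45)  [2]
  a=10: none
  a=11: (11, 11, 39)  [1]
  a=12: none
  a=13: (13, -11, 33), (13, 11, 33)  [2]
  a=14: none
  a=15: (15, -5, 27), (15, 5, 27)  [2]
  a=16..18: none
  a=19: (19, -1, 21), (19, 1, 21)  [2]
  a=20: none
  a=21: (21, 13, 21)  [1]
  a=22..23: none
Total reduced forms: 1 + 2 + 1 + 2 + 2 + 1 + 2 + 2 + 2 + 1 = 16
h = 16

16


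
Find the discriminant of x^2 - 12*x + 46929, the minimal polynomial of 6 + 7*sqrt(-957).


The element 6 + 7*sqrt(-957) has minimal polynomial:
x^2 - 12*x + 46929
Discriminant = (-12)^2 - 4*(46929)
= 144 - 187716
= -187572

-187572


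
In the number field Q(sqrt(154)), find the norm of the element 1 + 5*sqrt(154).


N(a + b*sqrt(d)) = a^2 - d*b^2
= (1)^2 - (154)*(5)^2
= 1 - 3850
= -3849

-3849


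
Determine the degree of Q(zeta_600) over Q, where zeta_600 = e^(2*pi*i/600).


The degree equals Euler's totient phi(600).
600 = 2^3 * 3 * 5^2
phi(600) = 160

160


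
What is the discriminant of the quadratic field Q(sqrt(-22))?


For K = Q(sqrt(d)) with d squarefree: disc(K) = d if d = 1 mod 4, and disc(K) = 4d if d = 2 or 3 mod 4.
Here d = -22, and d mod 4 = 2.
d = 2 mod 4, not 1 (O_K = Z[sqrt(d)]), so disc(K) = 4d = 4 * (-22) = -88

-88


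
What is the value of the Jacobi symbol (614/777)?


Compute (614/777) via quadratic reciprocity:
  pull out 2: (2/777) = +1  (since 777 mod 8 = 1)
  reciprocity: (307/777) -> +(777/307)
  reduce: (163/307)
  reciprocity: (163/307) -> -(307/163)
  reduce: (144/163)
  pull out 2: (2/163) = -1  (since 163 mod 8 = 3)
  pull out 2: (2/163) = -1  (since 163 mod 8 = 3)
  pull out 2: (2/163) = -1  (since 163 mod 8 = 3)
  pull out 2: (2/163) = -1  (since 163 mod 8 = 3)
  reciprocity: (9/163) -> +(163/9)
  reduce: (1/9)
  (1/9) = 1
Product of signs = -1

-1


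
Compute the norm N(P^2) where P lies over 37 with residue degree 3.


N(P^a) = p^(a*f)
= 37^(2*3)
= 37^6
= 2565726409

2565726409


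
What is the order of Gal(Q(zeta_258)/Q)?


|Gal(Q(zeta_258)/Q)| = phi(258)
= 84

84


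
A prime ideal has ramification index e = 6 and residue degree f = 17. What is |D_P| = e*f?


|D_P| = e * f
= 6 * 17
= 102

102


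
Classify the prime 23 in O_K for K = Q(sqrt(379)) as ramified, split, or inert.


K = Q(sqrt(379)). Since d mod 4 = 3, disc(K) = 1516.
Check p | disc: 1516 mod 23 = 21.
p does not divide disc. Compute Legendre symbol (d/p):
11^((23-1)/2) mod 23 = -1
(d/p) = -1, so p is inert: (p) stays prime with e=1, f=2, g=1.
Therefore p is inert.

inert


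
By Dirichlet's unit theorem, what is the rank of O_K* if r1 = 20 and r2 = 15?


By Dirichlet's unit theorem:
rank = r1 + r2 - 1
= 20 + 15 - 1
= 34

34


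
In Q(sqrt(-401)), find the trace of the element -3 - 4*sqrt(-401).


Tr(a + b*sqrt(d)) = (a + b*sqrt(d)) + (a - b*sqrt(d)) = 2a
= 2 * (-3)
= -6

-6


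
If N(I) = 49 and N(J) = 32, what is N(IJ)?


N(IJ) = N(I) * N(J)
= 49 * 32
= 1568

1568


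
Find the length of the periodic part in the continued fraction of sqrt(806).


Run the CF algorithm for sqrt(806).
a_0 = floor(sqrt(806)) = 28; set m_0=0, q_0=1.
Recurrence: m' = q*a - m,  q' = (d - m'^2)/q,  a' = floor((a_0 + m')/q').
  step 1: m=28, q=22, a=2
  step 2: m=16, q=25, a=1
  step 3: m=9, q=29, a=1
  step 4: m=20, q=14, a=3
  step 5: m=22, q=23, a=2
  step 6: m=24, q=10, a=5
  step 7: m=26, q=13, a=4
  step 8: m=26, q=10, a=5
  step 9: m=24, q=23, a=2
  step 10: m=22, q=14, a=3
  step 11: m=20, q=29, a=1
  step 12: m=9, q=25, a=1
  step 13: m=16, q=22, a=2
  step 14: m=28, q=1, a=56
a_14 = 2*a_0 = 56, so the period closes here.
sqrt(806) = [28; 2, 1, 1, 3, 2, 5, 4, 5, 2, 3, 1, 1, 2, 56]
Period length = 14

14


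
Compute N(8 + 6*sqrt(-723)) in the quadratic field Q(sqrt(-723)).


N(a + b*sqrt(d)) = a^2 - d*b^2
= (8)^2 - (-723)*(6)^2
= 64 + 26028
= 26092

26092


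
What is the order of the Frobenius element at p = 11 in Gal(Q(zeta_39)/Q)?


The Frobenius at p in Gal(Q(zeta_n)/Q) = (Z/nZ)* is the class of p, so its order is ord_39(11), the smallest k >= 1 with 11^k = 1 mod 39.
n = 39 = 3 * 13, phi(39) = 24; the order divides phi(n).
Divisors of 24: 1, 2, 3, 4, 6, 8, 12, 24
Repeated squaring mod 39: 11^1 = 11, 11^2 = 4, 11^4 = 16, 11^8 = 22, 11^16 = 16
Test divisors in increasing order:
  k=1: 11^1 = 11 mod 39
  k=2: 11^2 = 4 mod 39
  k=3: 11^3 = 4 * 11 = 5 mod 39
  k=4: 11^4 = 16 mod 39
  k=6: 11^6 = 16 * 4 = 25 mod 39
  k=8: 11^8 = 22 mod 39
  k=12: 11^12 = 22 * 16 = 1 mod 39  <- first divisor giving 1
Order = 12

12


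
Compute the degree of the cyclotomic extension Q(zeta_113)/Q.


The degree equals Euler's totient phi(113).
113 = 113
phi(113) = 112

112


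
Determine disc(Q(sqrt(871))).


For K = Q(sqrt(d)) with d squarefree: disc(K) = d if d = 1 mod 4, and disc(K) = 4d if d = 2 or 3 mod 4.
Here d = 871, and d mod 4 = 3.
d = 3 mod 4, not 1 (O_K = Z[sqrt(d)]), so disc(K) = 4d = 4 * (871) = 3484

3484


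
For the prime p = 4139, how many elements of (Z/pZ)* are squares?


For prime p, the number of non-zero quadratic residues is (p-1)/2.
= (4139-1)/2
= 2069

2069


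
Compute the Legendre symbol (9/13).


p = 13 is prime, so compute (9/13) with the reciprocity algorithm (Jacobi-symbol steps: pull out 2s via (2/n), flip via reciprocity, reduce):
  reciprocity: (9/13) -> +(13/9)
  reduce: (4/9)
  pull out 2: (2/9) = +1  (since 9 mod 8 = 1)
  pull out 2: (2/9) = +1  (since 9 mod 8 = 1)
  (1/9) = 1
Product of signs = 1
(9/13) = 1

1


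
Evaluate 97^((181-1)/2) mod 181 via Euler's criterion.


p = 181 is prime and the exponent is (p-1)/2 = 90, so by Euler's criterion 97^90 = (97/181) = +1 or -1 mod 181.
Compute by square-and-multiply:
  90 = 64 + 16 + 8 + 2 (binary 1011010)
  Repeated squaring mod 181: 97^1 = 97, 97^2 = 178, 97^4 = 9, 97^8 = 81, 97^16 = 45, 97^32 = 34, 97^64 = 70
  97^90 = 97^64 * 97^16 * 97^8 * 97^2 = 70 * 45 * 81 * 178 mod 181
    70 * 45 = 3150 = 73 mod 181
    73 * 81 = 5913 = 121 mod 181
    121 * 178 = 21538 = 180 mod 181
  97^90 = 180 mod 181
Result 180 = p - 1 = -1 mod 181: 97 is a quadratic non-residue mod 181. As a residue in [0, p-1] the value is 180.
97^90 mod 181 = 180

180


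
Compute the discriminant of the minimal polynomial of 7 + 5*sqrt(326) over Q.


The element 7 + 5*sqrt(326) has minimal polynomial:
x^2 - 14*x - 8101
Discriminant = (-14)^2 - 4*(-8101)
= 196 + 32404
= 32600

32600


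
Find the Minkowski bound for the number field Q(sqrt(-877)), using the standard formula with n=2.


d = -877, d mod 4 = 3, so disc(K) = 4d = -3508; |disc(K)| = 3508
Imaginary quadratic field, so n = 2, s = r2 = 1, r1 = 0
M = (n!/n^n) * (4/pi)^s * sqrt(|disc(K)|) = (2!/2^2) * (4/pi)^1 * sqrt(3508)
= 0.5 * 1.273240 * 59.228372
= 37.7060

37.7060


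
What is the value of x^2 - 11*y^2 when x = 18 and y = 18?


x^2 - d*y^2
= 18^2 - 11*18^2
= 324 - 3564
= -3240

-3240


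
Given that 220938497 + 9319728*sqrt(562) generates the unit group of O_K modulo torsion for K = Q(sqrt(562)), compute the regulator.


epsilon = 220938497 + 9319728*sqrt(562)
= 4.4188e+08
R = ln(4.4188e+08)
= 19.9065

19.9065


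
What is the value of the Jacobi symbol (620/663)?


Compute (620/663) via quadratic reciprocity:
  pull out 2: (2/663) = +1  (since 663 mod 8 = 7)
  pull out 2: (2/663) = +1  (since 663 mod 8 = 7)
  reciprocity: (155/663) -> -(663/155)
  reduce: (43/155)
  reciprocity: (43/155) -> -(155/43)
  reduce: (26/43)
  pull out 2: (2/43) = -1  (since 43 mod 8 = 3)
  reciprocity: (13/43) -> +(43/13)
  reduce: (4/13)
  pull out 2: (2/13) = -1  (since 13 mod 8 = 5)
  pull out 2: (2/13) = -1  (since 13 mod 8 = 5)
  (1/13) = 1
Product of signs = -1

-1


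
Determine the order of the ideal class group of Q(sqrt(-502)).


K = Q(sqrt(-502)). d mod 4 = 2, so D = disc(K) = 4d = -2008
h(K) equals the number of primitive reduced positive-definite forms (a, b, c) = a*x^2 + b*x*y + c*y^2 with b^2 - 4ac = D,
where reduced means |b| <= a <= c, with b >= 0 whenever |b| = a or a = c, and primitive means gcd(a, b, c) = 1.
Reduced forces 3a^2 <= |D| = 2008, so 1 <= a <= 25; b must have the parity of D, and c = (b^2 - D)/(4a) must be an integer >= a.
Enumerate a = 1..25, b in [-a, a]:
  a=1: (1, 0, 502)  [1]
  a=2: (2, 0, 251)  [1]
  a=3..6: none
  a=7: (7, -6, 73), (7, 6, 73)  [2]
  a=8..10: none
  a=11: (11, -4, 46), (11, 4, 46)  [2]
  a=12..13: none
  a=14: (14, -8, 37), (14, 8, 37)  [2]
  a=15..16: none
  a=17: (17, -10, 31), (17, 10, 31)  [2]
  a=18: none
  a=19: (19, -14, 29), (19, 14, 29)  [2]
  a=20..21: none
  a=22: (22, -4, 23), (22, 4, 23)  [2]
  a=23..25: none
Total reduced forms: 1 + 1 + 2 + 2 + 2 + 2 + 2 + 2 = 14
h = 14

14


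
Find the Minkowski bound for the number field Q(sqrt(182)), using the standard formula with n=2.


d = 182, d mod 4 = 2, so disc(K) = 4d = 728; |disc(K)| = 728
Real quadratic field, so n = 2, s = r2 = 0, r1 = 2
M = (n!/n^n) * (4/pi)^s * sqrt(|disc(K)|) = (2!/2^2) * (4/pi)^0 * sqrt(728)
= 0.5 * 1.000000 * 26.981475
= 13.4907

13.4907


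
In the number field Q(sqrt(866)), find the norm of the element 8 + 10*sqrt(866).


N(a + b*sqrt(d)) = a^2 - d*b^2
= (8)^2 - (866)*(10)^2
= 64 - 86600
= -86536

-86536


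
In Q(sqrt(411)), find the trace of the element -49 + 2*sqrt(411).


Tr(a + b*sqrt(d)) = (a + b*sqrt(d)) + (a - b*sqrt(d)) = 2a
= 2 * (-49)
= -98

-98


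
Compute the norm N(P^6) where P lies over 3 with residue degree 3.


N(P^a) = p^(a*f)
= 3^(6*3)
= 3^18
= 387420489

387420489


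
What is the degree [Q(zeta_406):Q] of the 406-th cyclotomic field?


The degree equals Euler's totient phi(406).
406 = 2 * 7 * 29
phi(406) = 168

168


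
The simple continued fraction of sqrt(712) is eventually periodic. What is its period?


Run the CF algorithm for sqrt(712).
a_0 = floor(sqrt(712)) = 26; set m_0=0, q_0=1.
Recurrence: m' = q*a - m,  q' = (d - m'^2)/q,  a' = floor((a_0 + m')/q').
  step 1: m=26, q=36, a=1
  step 2: m=10, q=17, a=2
  step 3: m=24, q=8, a=6
  step 4: m=24, q=17, a=2
  step 5: m=10, q=36, a=1
  step 6: m=26, q=1, a=52
a_6 = 2*a_0 = 52, so the period closes here.
sqrt(712) = [26; 1, 2, 6, 2, 1, 52]
Period length = 6

6


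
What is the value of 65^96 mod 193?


p = 193 is prime and the exponent is (p-1)/2 = 96, so by Euler's criterion 65^96 = (65/193) = +1 or -1 mod 193.
Compute by square-and-multiply:
  96 = 64 + 32 (binary 1100000)
  Repeated squaring mod 193: 65^1 = 65, 65^2 = 172, 65^4 = 55, 65^8 = 130, 65^16 = 109, 65^32 = 108, 65^64 = 84
  65^96 = 65^64 * 65^32 = 84 * 108 mod 193
    84 * 108 = 9072 = 1 mod 193
  65^96 = 1 mod 193
Result 1: 65 is a quadratic residue mod 193.
65^96 mod 193 = 1

1


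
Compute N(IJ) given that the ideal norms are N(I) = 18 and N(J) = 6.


N(IJ) = N(I) * N(J)
= 18 * 6
= 108

108


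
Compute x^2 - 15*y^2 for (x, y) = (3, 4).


x^2 - d*y^2
= 3^2 - 15*4^2
= 9 - 240
= -231

-231


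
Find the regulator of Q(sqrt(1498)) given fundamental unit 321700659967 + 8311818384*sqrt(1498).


epsilon = 321700659967 + 8311818384*sqrt(1498)
= 6.4340e+11
R = ln(6.4340e+11)
= 27.1900

27.1900


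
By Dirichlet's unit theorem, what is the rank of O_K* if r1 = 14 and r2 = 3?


By Dirichlet's unit theorem:
rank = r1 + r2 - 1
= 14 + 3 - 1
= 16

16


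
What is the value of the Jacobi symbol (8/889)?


Compute (8/889) via quadratic reciprocity:
  pull out 2: (2/889) = +1  (since 889 mod 8 = 1)
  pull out 2: (2/889) = +1  (since 889 mod 8 = 1)
  pull out 2: (2/889) = +1  (since 889 mod 8 = 1)
  (1/889) = 1
Product of signs = 1

1


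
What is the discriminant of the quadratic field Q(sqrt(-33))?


For K = Q(sqrt(d)) with d squarefree: disc(K) = d if d = 1 mod 4, and disc(K) = 4d if d = 2 or 3 mod 4.
Here d = -33, and d mod 4 = 3.
d = 3 mod 4, not 1 (O_K = Z[sqrt(d)]), so disc(K) = 4d = 4 * (-33) = -132

-132


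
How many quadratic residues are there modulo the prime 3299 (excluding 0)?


For prime p, the number of non-zero quadratic residues is (p-1)/2.
= (3299-1)/2
= 1649

1649


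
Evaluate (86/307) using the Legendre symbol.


p = 307 is prime, so compute (86/307) with the reciprocity algorithm (Jacobi-symbol steps: pull out 2s via (2/n), flip via reciprocity, reduce):
  pull out 2: (2/307) = -1  (since 307 mod 8 = 3)
  reciprocity: (43/307) -> -(307/43)
  reduce: (6/43)
  pull out 2: (2/43) = -1  (since 43 mod 8 = 3)
  reciprocity: (3/43) -> -(43/3)
  reduce: (1/3)
  (1/3) = 1
Product of signs = 1
(86/307) = 1

1


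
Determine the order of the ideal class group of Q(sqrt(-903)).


K = Q(sqrt(-903)). d mod 4 = 1, so D = disc(K) = d = -903
h(K) equals the number of primitive reduced positive-definite forms (a, b, c) = a*x^2 + b*x*y + c*y^2 with b^2 - 4ac = D,
where reduced means |b| <= a <= c, with b >= 0 whenever |b| = a or a = c, and primitive means gcd(a, b, c) = 1.
Reduced forces 3a^2 <= |D| = 903, so 1 <= a <= 17; b must have the parity of D, and c = (b^2 - D)/(4a) must be an integer >= a.
Enumerate a = 1..17, b in [-a, a]:
  a=1: (1, 1, 226)  [1]
  a=2: (2, -1, 113), (2, 1, 113)  [2]
  a=3: (3, 3, 76)  [1]
  a=4: (4, -3, 57), (4, 3, 57)  [2]
  a=5: none
  a=6: (6, -3, 38), (6, 3, 38)  [2]
  a=7: (7, 7, 34)  [1]
  a=8: (8, -5, 29), (8, 5, 29)  [2]
  a=9..11: none
  a=12: (12, -3, 19), (12, 3, 19)  [2]
  a=13: none
  a=14: (14, -7, 17), (14, 7, 17)  [2]
  a=15: none
  a=16: (16, 11, 16)  [1]
  a=17: none
Total reduced forms: 1 + 2 + 1 + 2 + 2 + 1 + 2 + 2 + 2 + 1 = 16
h = 16

16


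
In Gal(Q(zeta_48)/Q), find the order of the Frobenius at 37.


The Frobenius at p in Gal(Q(zeta_n)/Q) = (Z/nZ)* is the class of p, so its order is ord_48(37), the smallest k >= 1 with 37^k = 1 mod 48.
n = 48 = 2^4 * 3, phi(48) = 16; the order divides phi(n).
Divisors of 16: 1, 2, 4, 8, 16
Repeated squaring mod 48: 37^1 = 37, 37^2 = 25, 37^4 = 1, 37^8 = 1, 37^16 = 1
Test divisors in increasing order:
  k=1: 37^1 = 37 mod 48
  k=2: 37^2 = 25 mod 48
  k=4: 37^4 = 1 mod 48  <- first divisor giving 1
Order = 4

4


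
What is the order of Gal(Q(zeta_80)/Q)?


|Gal(Q(zeta_80)/Q)| = phi(80)
= 32

32


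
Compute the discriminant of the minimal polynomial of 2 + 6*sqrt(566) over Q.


The element 2 + 6*sqrt(566) has minimal polynomial:
x^2 - 4*x - 20372
Discriminant = (-4)^2 - 4*(-20372)
= 16 + 81488
= 81504

81504


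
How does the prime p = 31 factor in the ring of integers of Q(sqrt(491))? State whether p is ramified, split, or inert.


K = Q(sqrt(491)). Since d mod 4 = 3, disc(K) = 1964.
Check p | disc: 1964 mod 31 = 11.
p does not divide disc. Compute Legendre symbol (d/p):
26^((31-1)/2) mod 31 = -1
(d/p) = -1, so p is inert: (p) stays prime with e=1, f=2, g=1.
Therefore p is inert.

inert


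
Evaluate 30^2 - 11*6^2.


x^2 - d*y^2
= 30^2 - 11*6^2
= 900 - 396
= 504

504


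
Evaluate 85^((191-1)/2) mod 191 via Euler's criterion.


p = 191 is prime and the exponent is (p-1)/2 = 95, so by Euler's criterion 85^95 = (85/191) = +1 or -1 mod 191.
Compute by square-and-multiply:
  95 = 64 + 16 + 8 + 4 + 2 + 1 (binary 1011111)
  Repeated squaring mod 191: 85^1 = 85, 85^2 = 158, 85^4 = 134, 85^8 = 2, 85^16 = 4, 85^32 = 16, 85^64 = 65
  85^95 = 85^64 * 85^16 * 85^8 * 85^4 * 85^2 * 85^1 = 65 * 4 * 2 * 134 * 158 * 85 mod 191
    65 * 4 = 260 = 69 mod 191
    69 * 2 = 138 = 138 mod 191
    138 * 134 = 18492 = 156 mod 191
    156 * 158 = 24648 = 9 mod 191
    9 * 85 = 765 = 1 mod 191
  85^95 = 1 mod 191
Result 1: 85 is a quadratic residue mod 191.
85^95 mod 191 = 1

1


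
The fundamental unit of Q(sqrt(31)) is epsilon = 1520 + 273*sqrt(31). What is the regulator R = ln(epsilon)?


epsilon = 1520 + 273*sqrt(31)
= 3039.9997
R = ln(3039.9997)
= 8.0196

8.0196


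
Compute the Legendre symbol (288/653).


p = 653 is prime, so compute (288/653) with the reciprocity algorithm (Jacobi-symbol steps: pull out 2s via (2/n), flip via reciprocity, reduce):
  pull out 2: (2/653) = -1  (since 653 mod 8 = 5)
  pull out 2: (2/653) = -1  (since 653 mod 8 = 5)
  pull out 2: (2/653) = -1  (since 653 mod 8 = 5)
  pull out 2: (2/653) = -1  (since 653 mod 8 = 5)
  pull out 2: (2/653) = -1  (since 653 mod 8 = 5)
  reciprocity: (9/653) -> +(653/9)
  reduce: (5/9)
  reciprocity: (5/9) -> +(9/5)
  reduce: (4/5)
  pull out 2: (2/5) = -1  (since 5 mod 8 = 5)
  pull out 2: (2/5) = -1  (since 5 mod 8 = 5)
  (1/5) = 1
Product of signs = -1
(288/653) = -1

-1


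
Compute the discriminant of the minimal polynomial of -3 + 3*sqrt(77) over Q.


The element -3 + 3*sqrt(77) has minimal polynomial:
x^2 + 6*x - 684
Discriminant = (6)^2 - 4*(-684)
= 36 + 2736
= 2772

2772


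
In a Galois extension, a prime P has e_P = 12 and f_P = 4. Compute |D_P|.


|D_P| = e * f
= 12 * 4
= 48

48


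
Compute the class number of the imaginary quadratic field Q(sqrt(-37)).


K = Q(sqrt(-37)). d mod 4 = 3, so D = disc(K) = 4d = -148
h(K) equals the number of primitive reduced positive-definite forms (a, b, c) = a*x^2 + b*x*y + c*y^2 with b^2 - 4ac = D,
where reduced means |b| <= a <= c, with b >= 0 whenever |b| = a or a = c, and primitive means gcd(a, b, c) = 1.
Reduced forces 3a^2 <= |D| = 148, so 1 <= a <= 7; b must have the parity of D, and c = (b^2 - D)/(4a) must be an integer >= a.
Enumerate a = 1..7, b in [-a, a]:
  a=1: (1, 0, 37)  [1]
  a=2: (2, 2, 19)  [1]
  a=3..7: none
Total reduced forms: 1 + 1 = 2
h = 2

2


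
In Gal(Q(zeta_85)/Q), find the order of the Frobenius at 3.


The Frobenius at p in Gal(Q(zeta_n)/Q) = (Z/nZ)* is the class of p, so its order is ord_85(3), the smallest k >= 1 with 3^k = 1 mod 85.
n = 85 = 5 * 17, phi(85) = 64; the order divides phi(n).
Divisors of 64: 1, 2, 4, 8, 16, 32, 64
Repeated squaring mod 85: 3^1 = 3, 3^2 = 9, 3^4 = 81, 3^8 = 16, 3^16 = 1, 3^32 = 1, 3^64 = 1
Test divisors in increasing order:
  k=1: 3^1 = 3 mod 85
  k=2: 3^2 = 9 mod 85
  k=4: 3^4 = 81 mod 85
  k=8: 3^8 = 16 mod 85
  k=16: 3^16 = 1 mod 85  <- first divisor giving 1
Order = 16

16


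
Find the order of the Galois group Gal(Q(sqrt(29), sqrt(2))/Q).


The 2 square roots of distinct primes are multiplicatively independent over Q,
so [K:Q] = 2^2 and Gal(K/Q) is isomorphic to (Z/2Z)^2.
|Gal| = 2^2 = 4

4


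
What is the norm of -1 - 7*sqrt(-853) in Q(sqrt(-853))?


N(a + b*sqrt(d)) = a^2 - d*b^2
= (-1)^2 - (-853)*(-7)^2
= 1 + 41797
= 41798

41798


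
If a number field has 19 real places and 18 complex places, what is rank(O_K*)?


By Dirichlet's unit theorem:
rank = r1 + r2 - 1
= 19 + 18 - 1
= 36

36


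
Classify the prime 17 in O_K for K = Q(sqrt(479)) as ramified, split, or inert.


K = Q(sqrt(479)). Since d mod 4 = 3, disc(K) = 1916.
Check p | disc: 1916 mod 17 = 12.
p does not divide disc. Compute Legendre symbol (d/p):
3^((17-1)/2) mod 17 = -1
(d/p) = -1, so p is inert: (p) stays prime with e=1, f=2, g=1.
Therefore p is inert.

inert


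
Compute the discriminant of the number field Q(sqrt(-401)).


For K = Q(sqrt(d)) with d squarefree: disc(K) = d if d = 1 mod 4, and disc(K) = 4d if d = 2 or 3 mod 4.
Here d = -401, and d mod 4 = 3.
d = 3 mod 4, not 1 (O_K = Z[sqrt(d)]), so disc(K) = 4d = 4 * (-401) = -1604

-1604


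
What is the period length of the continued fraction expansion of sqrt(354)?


Run the CF algorithm for sqrt(354).
a_0 = floor(sqrt(354)) = 18; set m_0=0, q_0=1.
Recurrence: m' = q*a - m,  q' = (d - m'^2)/q,  a' = floor((a_0 + m')/q').
  step 1: m=18, q=30, a=1
  step 2: m=12, q=7, a=4
  step 3: m=16, q=14, a=2
  step 4: m=12, q=15, a=2
  step 5: m=18, q=2, a=18
  step 6: m=18, q=15, a=2
  step 7: m=12, q=14, a=2
  step 8: m=16, q=7, a=4
  step 9: m=12, q=30, a=1
  step 10: m=18, q=1, a=36
a_10 = 2*a_0 = 36, so the period closes here.
sqrt(354) = [18; 1, 4, 2, 2, 18, 2, 2, 4, 1, 36]
Period length = 10

10


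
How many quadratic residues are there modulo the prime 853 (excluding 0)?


For prime p, the number of non-zero quadratic residues is (p-1)/2.
= (853-1)/2
= 426

426


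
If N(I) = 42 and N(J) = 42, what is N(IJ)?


N(IJ) = N(I) * N(J)
= 42 * 42
= 1764

1764


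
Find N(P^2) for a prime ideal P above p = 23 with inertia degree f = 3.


N(P^a) = p^(a*f)
= 23^(2*3)
= 23^6
= 148035889

148035889


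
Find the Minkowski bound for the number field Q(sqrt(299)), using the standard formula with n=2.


d = 299, d mod 4 = 3, so disc(K) = 4d = 1196; |disc(K)| = 1196
Real quadratic field, so n = 2, s = r2 = 0, r1 = 2
M = (n!/n^n) * (4/pi)^s * sqrt(|disc(K)|) = (2!/2^2) * (4/pi)^0 * sqrt(1196)
= 0.5 * 1.000000 * 34.583233
= 17.2916

17.2916


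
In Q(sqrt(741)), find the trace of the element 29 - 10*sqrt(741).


Tr(a + b*sqrt(d)) = (a + b*sqrt(d)) + (a - b*sqrt(d)) = 2a
= 2 * (29)
= 58

58


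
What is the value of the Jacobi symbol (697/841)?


Compute (697/841) via quadratic reciprocity:
  reciprocity: (697/841) -> +(841/697)
  reduce: (144/697)
  pull out 2: (2/697) = +1  (since 697 mod 8 = 1)
  pull out 2: (2/697) = +1  (since 697 mod 8 = 1)
  pull out 2: (2/697) = +1  (since 697 mod 8 = 1)
  pull out 2: (2/697) = +1  (since 697 mod 8 = 1)
  reciprocity: (9/697) -> +(697/9)
  reduce: (4/9)
  pull out 2: (2/9) = +1  (since 9 mod 8 = 1)
  pull out 2: (2/9) = +1  (since 9 mod 8 = 1)
  (1/9) = 1
Product of signs = 1

1


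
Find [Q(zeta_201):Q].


The degree equals Euler's totient phi(201).
201 = 3 * 67
phi(201) = 132

132


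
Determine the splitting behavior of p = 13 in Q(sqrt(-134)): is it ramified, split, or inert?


K = Q(sqrt(-134)). Since d mod 4 = 2, disc(K) = -536.
Check p | disc: -536 mod 13 = 10.
p does not divide disc. Compute Legendre symbol (d/p):
9^((13-1)/2) mod 13 = 1
(d/p) = 1, so p splits: (p) = P*P' with e=1, f=1, g=2.
Therefore p is split.

split


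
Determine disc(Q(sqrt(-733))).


For K = Q(sqrt(d)) with d squarefree: disc(K) = d if d = 1 mod 4, and disc(K) = 4d if d = 2 or 3 mod 4.
Here d = -733, and d mod 4 = 3.
d = 3 mod 4, not 1 (O_K = Z[sqrt(d)]), so disc(K) = 4d = 4 * (-733) = -2932

-2932


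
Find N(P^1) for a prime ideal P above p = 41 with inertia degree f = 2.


N(P^a) = p^(a*f)
= 41^(1*2)
= 41^2
= 1681

1681


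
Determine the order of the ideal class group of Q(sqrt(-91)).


K = Q(sqrt(-91)). d mod 4 = 1, so D = disc(K) = d = -91
h(K) equals the number of primitive reduced positive-definite forms (a, b, c) = a*x^2 + b*x*y + c*y^2 with b^2 - 4ac = D,
where reduced means |b| <= a <= c, with b >= 0 whenever |b| = a or a = c, and primitive means gcd(a, b, c) = 1.
Reduced forces 3a^2 <= |D| = 91, so 1 <= a <= 5; b must have the parity of D, and c = (b^2 - D)/(4a) must be an integer >= a.
Enumerate a = 1..5, b in [-a, a]:
  a=1: (1, 1, 23)  [1]
  a=2..4: none
  a=5: (5, 3, 5)  [1]
Total reduced forms: 1 + 1 = 2
h = 2

2


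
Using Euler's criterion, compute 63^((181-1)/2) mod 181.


p = 181 is prime and the exponent is (p-1)/2 = 90, so by Euler's criterion 63^90 = (63/181) = +1 or -1 mod 181.
Compute by square-and-multiply:
  90 = 64 + 16 + 8 + 2 (binary 1011010)
  Repeated squaring mod 181: 63^1 = 63, 63^2 = 168, 63^4 = 169, 63^8 = 144, 63^16 = 102, 63^32 = 87, 63^64 = 148
  63^90 = 63^64 * 63^16 * 63^8 * 63^2 = 148 * 102 * 144 * 168 mod 181
    148 * 102 = 15096 = 73 mod 181
    73 * 144 = 10512 = 14 mod 181
    14 * 168 = 2352 = 180 mod 181
  63^90 = 180 mod 181
Result 180 = p - 1 = -1 mod 181: 63 is a quadratic non-residue mod 181. As a residue in [0, p-1] the value is 180.
63^90 mod 181 = 180

180


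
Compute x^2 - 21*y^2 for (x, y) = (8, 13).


x^2 - d*y^2
= 8^2 - 21*13^2
= 64 - 3549
= -3485

-3485


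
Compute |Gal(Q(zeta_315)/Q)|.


|Gal(Q(zeta_315)/Q)| = phi(315)
= 144

144


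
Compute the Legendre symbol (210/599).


p = 599 is prime, so compute (210/599) with the reciprocity algorithm (Jacobi-symbol steps: pull out 2s via (2/n), flip via reciprocity, reduce):
  pull out 2: (2/599) = +1  (since 599 mod 8 = 7)
  reciprocity: (105/599) -> +(599/105)
  reduce: (74/105)
  pull out 2: (2/105) = +1  (since 105 mod 8 = 1)
  reciprocity: (37/105) -> +(105/37)
  reduce: (31/37)
  reciprocity: (31/37) -> +(37/31)
  reduce: (6/31)
  pull out 2: (2/31) = +1  (since 31 mod 8 = 7)
  reciprocity: (3/31) -> -(31/3)
  reduce: (1/3)
  (1/3) = 1
Product of signs = -1
(210/599) = -1

-1


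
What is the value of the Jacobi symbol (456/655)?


Compute (456/655) via quadratic reciprocity:
  pull out 2: (2/655) = +1  (since 655 mod 8 = 7)
  pull out 2: (2/655) = +1  (since 655 mod 8 = 7)
  pull out 2: (2/655) = +1  (since 655 mod 8 = 7)
  reciprocity: (57/655) -> +(655/57)
  reduce: (28/57)
  pull out 2: (2/57) = +1  (since 57 mod 8 = 1)
  pull out 2: (2/57) = +1  (since 57 mod 8 = 1)
  reciprocity: (7/57) -> +(57/7)
  reduce: (1/7)
  (1/7) = 1
Product of signs = 1

1


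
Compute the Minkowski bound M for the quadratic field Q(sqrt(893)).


d = 893, d mod 4 = 1, so disc(K) = d = 893; |disc(K)| = 893
Real quadratic field, so n = 2, s = r2 = 0, r1 = 2
M = (n!/n^n) * (4/pi)^s * sqrt(|disc(K)|) = (2!/2^2) * (4/pi)^0 * sqrt(893)
= 0.5 * 1.000000 * 29.883106
= 14.9416

14.9416


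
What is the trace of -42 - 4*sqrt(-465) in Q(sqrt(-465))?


Tr(a + b*sqrt(d)) = (a + b*sqrt(d)) + (a - b*sqrt(d)) = 2a
= 2 * (-42)
= -84

-84


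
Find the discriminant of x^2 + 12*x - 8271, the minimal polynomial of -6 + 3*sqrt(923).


The element -6 + 3*sqrt(923) has minimal polynomial:
x^2 + 12*x - 8271
Discriminant = (12)^2 - 4*(-8271)
= 144 + 33084
= 33228

33228


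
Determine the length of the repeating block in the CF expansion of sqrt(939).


Run the CF algorithm for sqrt(939).
a_0 = floor(sqrt(939)) = 30; set m_0=0, q_0=1.
Recurrence: m' = q*a - m,  q' = (d - m'^2)/q,  a' = floor((a_0 + m')/q').
  step 1: m=30, q=39, a=1
  step 2: m=9, q=22, a=1
  step 3: m=13, q=35, a=1
  step 4: m=22, q=13, a=4
  step 5: m=30, q=3, a=20
  step 6: m=30, q=13, a=4
  step 7: m=22, q=35, a=1
  step 8: m=13, q=22, a=1
  step 9: m=9, q=39, a=1
  step 10: m=30, q=1, a=60
a_10 = 2*a_0 = 60, so the period closes here.
sqrt(939) = [30; 1, 1, 1, 4, 20, 4, 1, 1, 1, 60]
Period length = 10

10


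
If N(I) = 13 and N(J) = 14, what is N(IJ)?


N(IJ) = N(I) * N(J)
= 13 * 14
= 182

182


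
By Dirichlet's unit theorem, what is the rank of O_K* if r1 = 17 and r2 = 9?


By Dirichlet's unit theorem:
rank = r1 + r2 - 1
= 17 + 9 - 1
= 25

25


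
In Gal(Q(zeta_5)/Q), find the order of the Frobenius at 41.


The Frobenius at p in Gal(Q(zeta_n)/Q) = (Z/nZ)* is the class of p, so its order is ord_5(41), the smallest k >= 1 with 41^k = 1 mod 5.
n = 5 = 5, phi(5) = 4; the order divides phi(n).
Divisors of 4: 1, 2, 4
Repeated squaring mod 5: 41^1 = 1, 41^2 = 1, 41^4 = 1
Test divisors in increasing order:
  k=1: 41^1 = 1 mod 5  <- first divisor giving 1
Order = 1

1


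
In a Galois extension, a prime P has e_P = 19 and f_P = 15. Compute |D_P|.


|D_P| = e * f
= 19 * 15
= 285

285


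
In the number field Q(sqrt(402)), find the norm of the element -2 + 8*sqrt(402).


N(a + b*sqrt(d)) = a^2 - d*b^2
= (-2)^2 - (402)*(8)^2
= 4 - 25728
= -25724

-25724


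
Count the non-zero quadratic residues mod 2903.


For prime p, the number of non-zero quadratic residues is (p-1)/2.
= (2903-1)/2
= 1451

1451


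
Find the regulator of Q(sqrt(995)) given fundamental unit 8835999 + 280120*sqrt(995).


epsilon = 8835999 + 280120*sqrt(995)
= 1.7672e+07
R = ln(1.7672e+07)
= 16.6875

16.6875


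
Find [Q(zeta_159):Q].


The degree equals Euler's totient phi(159).
159 = 3 * 53
phi(159) = 104

104


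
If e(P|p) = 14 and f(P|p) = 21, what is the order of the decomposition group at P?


|D_P| = e * f
= 14 * 21
= 294

294


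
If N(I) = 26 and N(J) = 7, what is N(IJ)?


N(IJ) = N(I) * N(J)
= 26 * 7
= 182

182


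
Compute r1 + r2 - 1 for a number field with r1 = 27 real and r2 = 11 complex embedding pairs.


By Dirichlet's unit theorem:
rank = r1 + r2 - 1
= 27 + 11 - 1
= 37

37


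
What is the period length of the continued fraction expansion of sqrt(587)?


Run the CF algorithm for sqrt(587).
a_0 = floor(sqrt(587)) = 24; set m_0=0, q_0=1.
Recurrence: m' = q*a - m,  q' = (d - m'^2)/q,  a' = floor((a_0 + m')/q').
  step 1: m=24, q=11, a=4
  step 2: m=20, q=17, a=2
  step 3: m=14, q=23, a=1
  step 4: m=9, q=22, a=1
  step 5: m=13, q=19, a=1
  step 6: m=6, q=29, a=1
  step 7: m=23, q=2, a=23
  step 8: m=23, q=29, a=1
  step 9: m=6, q=19, a=1
  step 10: m=13, q=22, a=1
  step 11: m=9, q=23, a=1
  step 12: m=14, q=17, a=2
  step 13: m=20, q=11, a=4
  step 14: m=24, q=1, a=48
a_14 = 2*a_0 = 48, so the period closes here.
sqrt(587) = [24; 4, 2, 1, 1, 1, 1, 23, 1, 1, 1, 1, 2, 4, 48]
Period length = 14

14
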